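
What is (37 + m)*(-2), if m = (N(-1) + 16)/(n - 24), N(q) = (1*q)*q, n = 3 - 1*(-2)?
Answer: -1372/19 ≈ -72.211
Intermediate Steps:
n = 5 (n = 3 + 2 = 5)
N(q) = q² (N(q) = q*q = q²)
m = -17/19 (m = ((-1)² + 16)/(5 - 24) = (1 + 16)/(-19) = 17*(-1/19) = -17/19 ≈ -0.89474)
(37 + m)*(-2) = (37 - 17/19)*(-2) = (686/19)*(-2) = -1372/19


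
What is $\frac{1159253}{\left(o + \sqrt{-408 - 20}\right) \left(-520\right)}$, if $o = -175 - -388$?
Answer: $- \frac{246920889}{23814440} + \frac{1159253 i \sqrt{107}}{11907220} \approx -10.369 + 1.0071 i$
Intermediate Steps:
$o = 213$ ($o = -175 + 388 = 213$)
$\frac{1159253}{\left(o + \sqrt{-408 - 20}\right) \left(-520\right)} = \frac{1159253}{\left(213 + \sqrt{-408 - 20}\right) \left(-520\right)} = \frac{1159253}{\left(213 + \sqrt{-428}\right) \left(-520\right)} = \frac{1159253}{\left(213 + 2 i \sqrt{107}\right) \left(-520\right)} = \frac{1159253}{-110760 - 1040 i \sqrt{107}}$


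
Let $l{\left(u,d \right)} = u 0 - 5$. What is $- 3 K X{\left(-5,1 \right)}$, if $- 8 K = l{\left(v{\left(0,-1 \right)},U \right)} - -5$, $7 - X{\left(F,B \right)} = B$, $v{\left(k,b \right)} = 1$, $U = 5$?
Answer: $0$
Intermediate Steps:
$X{\left(F,B \right)} = 7 - B$
$l{\left(u,d \right)} = -5$ ($l{\left(u,d \right)} = 0 - 5 = -5$)
$K = 0$ ($K = - \frac{-5 - -5}{8} = - \frac{-5 + 5}{8} = \left(- \frac{1}{8}\right) 0 = 0$)
$- 3 K X{\left(-5,1 \right)} = \left(-3\right) 0 \left(7 - 1\right) = 0 \left(7 - 1\right) = 0 \cdot 6 = 0$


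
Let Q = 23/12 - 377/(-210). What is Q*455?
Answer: 20267/12 ≈ 1688.9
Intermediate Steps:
Q = 1559/420 (Q = 23*(1/12) - 377*(-1/210) = 23/12 + 377/210 = 1559/420 ≈ 3.7119)
Q*455 = (1559/420)*455 = 20267/12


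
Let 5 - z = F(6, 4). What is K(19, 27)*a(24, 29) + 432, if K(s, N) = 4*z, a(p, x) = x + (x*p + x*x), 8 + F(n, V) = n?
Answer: 44280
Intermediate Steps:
F(n, V) = -8 + n
z = 7 (z = 5 - (-8 + 6) = 5 - 1*(-2) = 5 + 2 = 7)
a(p, x) = x + x² + p*x (a(p, x) = x + (p*x + x²) = x + (x² + p*x) = x + x² + p*x)
K(s, N) = 28 (K(s, N) = 4*7 = 28)
K(19, 27)*a(24, 29) + 432 = 28*(29*(1 + 24 + 29)) + 432 = 28*(29*54) + 432 = 28*1566 + 432 = 43848 + 432 = 44280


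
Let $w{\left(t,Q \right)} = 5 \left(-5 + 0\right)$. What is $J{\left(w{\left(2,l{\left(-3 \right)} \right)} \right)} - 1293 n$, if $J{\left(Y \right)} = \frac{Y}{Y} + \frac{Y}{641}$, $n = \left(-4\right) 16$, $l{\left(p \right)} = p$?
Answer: $\frac{53044648}{641} \approx 82753.0$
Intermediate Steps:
$w{\left(t,Q \right)} = -25$ ($w{\left(t,Q \right)} = 5 \left(-5\right) = -25$)
$n = -64$
$J{\left(Y \right)} = 1 + \frac{Y}{641}$ ($J{\left(Y \right)} = 1 + Y \frac{1}{641} = 1 + \frac{Y}{641}$)
$J{\left(w{\left(2,l{\left(-3 \right)} \right)} \right)} - 1293 n = \left(1 + \frac{1}{641} \left(-25\right)\right) - 1293 \left(-64\right) = \left(1 - \frac{25}{641}\right) - -82752 = \frac{616}{641} + 82752 = \frac{53044648}{641}$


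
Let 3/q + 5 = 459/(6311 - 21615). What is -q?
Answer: 45912/76979 ≈ 0.59642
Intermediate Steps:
q = -45912/76979 (q = 3/(-5 + 459/(6311 - 21615)) = 3/(-5 + 459/(-15304)) = 3/(-5 + 459*(-1/15304)) = 3/(-5 - 459/15304) = 3/(-76979/15304) = 3*(-15304/76979) = -45912/76979 ≈ -0.59642)
-q = -1*(-45912/76979) = 45912/76979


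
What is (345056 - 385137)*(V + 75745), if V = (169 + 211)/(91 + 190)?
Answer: -853113062725/281 ≈ -3.0360e+9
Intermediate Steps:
V = 380/281 ≈ 1.3523
(345056 - 385137)*(V + 75745) = (345056 - 385137)*(380/281 + 75745) = -40081*21284725/281 = -853113062725/281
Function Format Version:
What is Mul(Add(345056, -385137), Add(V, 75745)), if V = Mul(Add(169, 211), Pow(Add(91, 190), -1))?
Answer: Rational(-853113062725, 281) ≈ -3.0360e+9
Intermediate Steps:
V = Rational(380, 281) (V = Mul(380, Pow(281, -1)) = Mul(380, Rational(1, 281)) = Rational(380, 281) ≈ 1.3523)
Mul(Add(345056, -385137), Add(V, 75745)) = Mul(Add(345056, -385137), Add(Rational(380, 281), 75745)) = Mul(-40081, Rational(21284725, 281)) = Rational(-853113062725, 281)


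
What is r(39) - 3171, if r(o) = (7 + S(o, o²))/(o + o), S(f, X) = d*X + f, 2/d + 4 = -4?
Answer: -990689/312 ≈ -3175.3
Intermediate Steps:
d = -¼ (d = 2/(-4 - 4) = 2/(-8) = 2*(-⅛) = -¼ ≈ -0.25000)
S(f, X) = f - X/4 (S(f, X) = -X/4 + f = f - X/4)
r(o) = (7 + o - o²/4)/(2*o) (r(o) = (7 + (o - o²/4))/(o + o) = (7 + o - o²/4)/((2*o)) = (7 + o - o²/4)*(1/(2*o)) = (7 + o - o²/4)/(2*o))
r(39) - 3171 = (⅛)*(28 - 1*39² + 4*39)/39 - 3171 = (⅛)*(1/39)*(28 - 1*1521 + 156) - 3171 = (⅛)*(1/39)*(28 - 1521 + 156) - 3171 = (⅛)*(1/39)*(-1337) - 3171 = -1337/312 - 3171 = -990689/312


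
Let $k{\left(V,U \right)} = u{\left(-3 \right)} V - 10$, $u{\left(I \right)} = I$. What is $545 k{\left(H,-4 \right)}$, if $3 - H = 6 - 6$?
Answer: $-10355$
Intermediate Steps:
$H = 3$ ($H = 3 - \left(6 - 6\right) = 3 - 0 = 3 + 0 = 3$)
$k{\left(V,U \right)} = -10 - 3 V$ ($k{\left(V,U \right)} = - 3 V - 10 = -10 - 3 V$)
$545 k{\left(H,-4 \right)} = 545 \left(-10 - 9\right) = 545 \left(-19\right) = -10355$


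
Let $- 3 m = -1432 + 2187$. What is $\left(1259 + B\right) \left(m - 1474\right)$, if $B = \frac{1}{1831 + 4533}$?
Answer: $- \frac{13826519343}{6364} \approx -2.1726 \cdot 10^{6}$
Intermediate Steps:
$B = \frac{1}{6364} \approx 0.00015713$
$m = - \frac{755}{3}$ ($m = - \frac{-1432 + 2187}{3} = \left(- \frac{1}{3}\right) 755 = - \frac{755}{3} \approx -251.67$)
$\left(1259 + B\right) \left(m - 1474\right) = \left(1259 + \frac{1}{6364}\right) \left(- \frac{755}{3} - 1474\right) = \frac{8012277 \left(- \frac{755}{3} - 1474\right)}{6364} = \frac{8012277}{6364} \left(- \frac{5177}{3}\right) = - \frac{13826519343}{6364}$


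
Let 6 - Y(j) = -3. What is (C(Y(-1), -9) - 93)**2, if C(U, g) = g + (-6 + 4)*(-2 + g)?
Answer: 6400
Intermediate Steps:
Y(j) = 9 (Y(j) = 6 - 1*(-3) = 6 + 3 = 9)
C(U, g) = 4 - g (C(U, g) = g - 2*(-2 + g) = g + (4 - 2*g) = 4 - g)
(C(Y(-1), -9) - 93)**2 = ((4 - 1*(-9)) - 93)**2 = ((4 + 9) - 93)**2 = (13 - 93)**2 = (-80)**2 = 6400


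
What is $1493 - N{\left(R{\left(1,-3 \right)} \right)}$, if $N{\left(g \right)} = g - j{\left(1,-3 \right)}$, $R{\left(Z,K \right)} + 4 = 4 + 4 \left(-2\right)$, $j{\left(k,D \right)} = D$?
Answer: $1498$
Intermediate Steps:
$R{\left(Z,K \right)} = -8$ ($R{\left(Z,K \right)} = -4 + \left(4 + 4 \left(-2\right)\right) = -4 + \left(4 - 8\right) = -4 - 4 = -8$)
$N{\left(g \right)} = 3 + g$ ($N{\left(g \right)} = g - -3 = g + 3 = 3 + g$)
$1493 - N{\left(R{\left(1,-3 \right)} \right)} = 1493 - \left(3 - 8\right) = 1493 - -5 = 1493 + 5 = 1498$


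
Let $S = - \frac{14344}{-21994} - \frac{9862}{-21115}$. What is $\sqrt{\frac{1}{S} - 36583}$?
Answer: $\frac{i \sqrt{2470843022197039777718}}{259889194} \approx 191.26 i$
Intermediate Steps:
$S = \frac{259889194}{232201655}$ ($S = \left(-14344\right) \left(- \frac{1}{21994}\right) - - \frac{9862}{21115} = \frac{7172}{10997} + \frac{9862}{21115} = \frac{259889194}{232201655} \approx 1.1192$)
$\sqrt{\frac{1}{S} - 36583} = \sqrt{\frac{1}{\frac{259889194}{232201655}} - 36583} = \sqrt{\frac{232201655}{259889194} - 36583} = \sqrt{- \frac{9507294182447}{259889194}} = \frac{i \sqrt{2470843022197039777718}}{259889194}$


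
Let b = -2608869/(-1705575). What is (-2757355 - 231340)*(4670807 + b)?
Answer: -1587278830699767222/113705 ≈ -1.3960e+13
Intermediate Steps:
b = 869623/568525 (b = -2608869*(-1/1705575) = 869623/568525 ≈ 1.5296)
(-2757355 - 231340)*(4670807 + b) = (-2757355 - 231340)*(4670807 + 869623/568525) = -2988695*2655471419298/568525 = -1587278830699767222/113705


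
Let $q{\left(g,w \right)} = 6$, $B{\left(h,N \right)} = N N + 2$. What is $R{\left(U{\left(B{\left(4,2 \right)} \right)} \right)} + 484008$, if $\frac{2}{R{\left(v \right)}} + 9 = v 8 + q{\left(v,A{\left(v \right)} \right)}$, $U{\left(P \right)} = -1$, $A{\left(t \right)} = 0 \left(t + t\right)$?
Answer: $\frac{5324086}{11} \approx 4.8401 \cdot 10^{5}$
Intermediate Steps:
$B{\left(h,N \right)} = 2 + N^{2}$ ($B{\left(h,N \right)} = N^{2} + 2 = 2 + N^{2}$)
$A{\left(t \right)} = 0$ ($A{\left(t \right)} = 0 \cdot 2 t = 0$)
$R{\left(v \right)} = \frac{2}{-3 + 8 v}$ ($R{\left(v \right)} = \frac{2}{-9 + \left(v 8 + 6\right)} = \frac{2}{-9 + \left(8 v + 6\right)} = \frac{2}{-9 + \left(6 + 8 v\right)} = \frac{2}{-3 + 8 v}$)
$R{\left(U{\left(B{\left(4,2 \right)} \right)} \right)} + 484008 = \frac{2}{-3 + 8 \left(-1\right)} + 484008 = \frac{2}{-3 - 8} + 484008 = \frac{2}{-11} + 484008 = 2 \left(- \frac{1}{11}\right) + 484008 = - \frac{2}{11} + 484008 = \frac{5324086}{11}$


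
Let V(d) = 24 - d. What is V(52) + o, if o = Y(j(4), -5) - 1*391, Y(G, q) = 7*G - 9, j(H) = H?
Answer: -400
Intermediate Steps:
Y(G, q) = -9 + 7*G
o = -372 (o = (-9 + 7*4) - 1*391 = (-9 + 28) - 391 = 19 - 391 = -372)
V(52) + o = (24 - 1*52) - 372 = (24 - 52) - 372 = -28 - 372 = -400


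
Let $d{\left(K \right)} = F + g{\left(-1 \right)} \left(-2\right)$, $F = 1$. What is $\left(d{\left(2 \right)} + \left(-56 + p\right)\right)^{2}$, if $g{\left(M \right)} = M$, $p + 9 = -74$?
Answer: $18496$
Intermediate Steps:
$p = -83$ ($p = -9 - 74 = -83$)
$d{\left(K \right)} = 3$ ($d{\left(K \right)} = 1 - -2 = 1 + 2 = 3$)
$\left(d{\left(2 \right)} + \left(-56 + p\right)\right)^{2} = \left(3 - 139\right)^{2} = \left(-136\right)^{2} = 18496$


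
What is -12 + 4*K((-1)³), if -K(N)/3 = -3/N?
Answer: -48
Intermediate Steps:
K(N) = 9/N (K(N) = -(-9)/N = 9/N)
-12 + 4*K((-1)³) = -12 + 4*(9/((-1)³)) = -12 + 4*(9/(-1)) = -12 + 4*(9*(-1)) = -12 + 4*(-9) = -12 - 36 = -48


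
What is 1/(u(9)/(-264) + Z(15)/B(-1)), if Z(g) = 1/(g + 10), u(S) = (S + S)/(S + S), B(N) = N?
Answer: -6600/289 ≈ -22.837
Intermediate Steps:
u(S) = 1 (u(S) = (2*S)/((2*S)) = (2*S)*(1/(2*S)) = 1)
Z(g) = 1/(10 + g)
1/(u(9)/(-264) + Z(15)/B(-1)) = 1/(1/(-264) + 1/((10 + 15)*(-1))) = 1/(1*(-1/264) - 1/25) = 1/(-1/264 + (1/25)*(-1)) = 1/(-1/264 - 1/25) = 1/(-289/6600) = -6600/289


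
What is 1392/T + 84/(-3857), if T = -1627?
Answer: -786516/896477 ≈ -0.87734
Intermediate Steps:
1392/T + 84/(-3857) = 1392/(-1627) + 84/(-3857) = 1392*(-1/1627) + 84*(-1/3857) = -1392/1627 - 12/551 = -786516/896477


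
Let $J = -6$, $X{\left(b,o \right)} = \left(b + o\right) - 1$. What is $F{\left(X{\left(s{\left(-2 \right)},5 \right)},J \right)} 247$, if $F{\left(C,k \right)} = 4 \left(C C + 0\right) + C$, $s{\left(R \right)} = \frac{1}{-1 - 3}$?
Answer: $14820$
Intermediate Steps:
$s{\left(R \right)} = - \frac{1}{4}$ ($s{\left(R \right)} = \frac{1}{-4} = - \frac{1}{4}$)
$X{\left(b,o \right)} = -1 + b + o$
$F{\left(C,k \right)} = C + 4 C^{2}$ ($F{\left(C,k \right)} = 4 \left(C^{2} + 0\right) + C = 4 C^{2} + C = C + 4 C^{2}$)
$F{\left(X{\left(s{\left(-2 \right)},5 \right)},J \right)} 247 = \left(-1 - \frac{1}{4} + 5\right) \left(1 + 4 \left(-1 - \frac{1}{4} + 5\right)\right) 247 = \frac{15 \left(1 + 4 \cdot \frac{15}{4}\right)}{4} \cdot 247 = \frac{15 \left(1 + 15\right)}{4} \cdot 247 = \frac{15}{4} \cdot 16 \cdot 247 = 60 \cdot 247 = 14820$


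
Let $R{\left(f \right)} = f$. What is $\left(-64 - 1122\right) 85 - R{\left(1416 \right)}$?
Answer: $-102226$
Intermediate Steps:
$\left(-64 - 1122\right) 85 - R{\left(1416 \right)} = \left(-64 - 1122\right) 85 - 1416 = \left(-1186\right) 85 - 1416 = -100810 - 1416 = -102226$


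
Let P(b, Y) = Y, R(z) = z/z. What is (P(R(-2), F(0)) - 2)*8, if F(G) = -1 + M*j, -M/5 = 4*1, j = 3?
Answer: -504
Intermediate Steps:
M = -20 ≈ -20.000
R(z) = 1
F(G) = -61 (F(G) = -1 - 20*3 = -1 - 60 = -61)
(P(R(-2), F(0)) - 2)*8 = (-61 - 2)*8 = -63*8 = -504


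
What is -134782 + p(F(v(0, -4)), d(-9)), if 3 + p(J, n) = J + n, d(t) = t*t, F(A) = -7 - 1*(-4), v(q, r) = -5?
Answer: -134707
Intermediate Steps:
F(A) = -3 (F(A) = -7 + 4 = -3)
d(t) = t²
p(J, n) = -3 + J + n (p(J, n) = -3 + (J + n) = -3 + J + n)
-134782 + p(F(v(0, -4)), d(-9)) = -134782 + (-3 - 3 + (-9)²) = -134782 + (-3 - 3 + 81) = -134782 + 75 = -134707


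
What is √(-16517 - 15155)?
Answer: 2*I*√7918 ≈ 177.97*I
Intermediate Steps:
√(-16517 - 15155) = √(-31672) = 2*I*√7918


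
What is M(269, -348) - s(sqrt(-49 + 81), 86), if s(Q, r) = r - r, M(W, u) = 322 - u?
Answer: 670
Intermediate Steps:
s(Q, r) = 0
M(269, -348) - s(sqrt(-49 + 81), 86) = (322 - 1*(-348)) - 1*0 = (322 + 348) + 0 = 670 + 0 = 670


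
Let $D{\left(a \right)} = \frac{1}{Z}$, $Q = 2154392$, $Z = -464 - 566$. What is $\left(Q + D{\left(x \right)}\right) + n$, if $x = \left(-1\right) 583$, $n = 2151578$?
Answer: $\frac{4435149099}{1030} \approx 4.306 \cdot 10^{6}$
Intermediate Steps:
$Z = -1030$
$x = -583$
$D{\left(a \right)} = - \frac{1}{1030}$ ($D{\left(a \right)} = \frac{1}{-1030} = - \frac{1}{1030}$)
$\left(Q + D{\left(x \right)}\right) + n = \left(2154392 - \frac{1}{1030}\right) + 2151578 = \frac{2219023759}{1030} + 2151578 = \frac{4435149099}{1030}$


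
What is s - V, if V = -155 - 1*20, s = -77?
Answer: 98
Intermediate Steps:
V = -175 (V = -155 - 20 = -175)
s - V = -77 - 1*(-175) = -77 + 175 = 98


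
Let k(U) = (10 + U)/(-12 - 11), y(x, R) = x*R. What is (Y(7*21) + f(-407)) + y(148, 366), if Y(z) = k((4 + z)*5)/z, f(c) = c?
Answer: 60588392/1127 ≈ 53761.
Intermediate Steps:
y(x, R) = R*x
k(U) = -10/23 - U/23 (k(U) = (10 + U)/(-23) = (10 + U)*(-1/23) = -10/23 - U/23)
Y(z) = (-30/23 - 5*z/23)/z (Y(z) = (-10/23 - (4 + z)*5/23)/z = (-10/23 - (20 + 5*z)/23)/z = (-10/23 + (-20/23 - 5*z/23))/z = (-30/23 - 5*z/23)/z)
(Y(7*21) + f(-407)) + y(148, 366) = (5*(-6 - 7*21)/(23*((7*21))) - 407) + 366*148 = ((5/23)*(-6 - 1*147)/147 - 407) + 54168 = ((5/23)*(1/147)*(-6 - 147) - 407) + 54168 = ((5/23)*(1/147)*(-153) - 407) + 54168 = (-255/1127 - 407) + 54168 = -458944/1127 + 54168 = 60588392/1127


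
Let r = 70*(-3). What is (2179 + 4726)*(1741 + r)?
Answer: 10571555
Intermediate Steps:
r = -210
(2179 + 4726)*(1741 + r) = (2179 + 4726)*(1741 - 210) = 6905*1531 = 10571555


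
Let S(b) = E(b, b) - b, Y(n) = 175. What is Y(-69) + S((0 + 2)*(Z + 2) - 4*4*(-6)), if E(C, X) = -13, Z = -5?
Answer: 72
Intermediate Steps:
S(b) = -13 - b
Y(-69) + S((0 + 2)*(Z + 2) - 4*4*(-6)) = 175 + (-13 - ((0 + 2)*(-5 + 2) - 4*4*(-6))) = 175 + (-13 - (2*(-3) - 16*(-6))) = 175 + (-13 - (-6 + 96)) = 175 + (-13 - 1*90) = 175 + (-13 - 90) = 175 - 103 = 72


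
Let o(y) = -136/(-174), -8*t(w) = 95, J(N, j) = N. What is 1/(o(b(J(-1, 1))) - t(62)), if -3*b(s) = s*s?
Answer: 696/8809 ≈ 0.079010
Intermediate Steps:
b(s) = -s²/3 (b(s) = -s*s/3 = -s²/3)
t(w) = -95/8 (t(w) = -⅛*95 = -95/8)
o(y) = 68/87 (o(y) = -136*(-1/174) = 68/87)
1/(o(b(J(-1, 1))) - t(62)) = 1/(68/87 - 1*(-95/8)) = 1/(68/87 + 95/8) = 1/(8809/696) = 696/8809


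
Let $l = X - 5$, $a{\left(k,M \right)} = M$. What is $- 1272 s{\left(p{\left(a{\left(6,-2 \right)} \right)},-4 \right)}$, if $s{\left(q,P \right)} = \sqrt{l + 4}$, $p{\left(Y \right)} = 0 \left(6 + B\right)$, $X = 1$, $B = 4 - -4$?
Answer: $0$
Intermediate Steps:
$B = 8$ ($B = 4 + 4 = 8$)
$l = -4$ ($l = 1 - 5 = -4$)
$p{\left(Y \right)} = 0$ ($p{\left(Y \right)} = 0 \left(6 + 8\right) = 0 \cdot 14 = 0$)
$s{\left(q,P \right)} = 0$ ($s{\left(q,P \right)} = \sqrt{-4 + 4} = \sqrt{0} = 0$)
$- 1272 s{\left(p{\left(a{\left(6,-2 \right)} \right)},-4 \right)} = \left(-1272\right) 0 = 0$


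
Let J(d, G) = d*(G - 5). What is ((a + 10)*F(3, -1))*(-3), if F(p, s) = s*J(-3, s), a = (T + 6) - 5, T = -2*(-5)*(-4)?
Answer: -1566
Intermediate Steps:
T = -40 (T = 10*(-4) = -40)
a = -39 (a = (-40 + 6) - 5 = -34 - 5 = -39)
J(d, G) = d*(-5 + G)
F(p, s) = s*(15 - 3*s) (F(p, s) = s*(-3*(-5 + s)) = s*(15 - 3*s))
((a + 10)*F(3, -1))*(-3) = ((-39 + 10)*(3*(-1)*(5 - 1*(-1))))*(-3) = -87*(-1)*(5 + 1)*(-3) = -87*(-1)*6*(-3) = -29*(-18)*(-3) = 522*(-3) = -1566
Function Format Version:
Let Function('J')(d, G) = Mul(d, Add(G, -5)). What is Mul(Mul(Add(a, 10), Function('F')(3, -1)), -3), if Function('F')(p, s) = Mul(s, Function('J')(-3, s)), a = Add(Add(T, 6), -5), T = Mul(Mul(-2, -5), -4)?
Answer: -1566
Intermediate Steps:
T = -40 (T = Mul(10, -4) = -40)
a = -39 (a = Add(Add(-40, 6), -5) = Add(-34, -5) = -39)
Function('J')(d, G) = Mul(d, Add(-5, G))
Function('F')(p, s) = Mul(s, Add(15, Mul(-3, s))) (Function('F')(p, s) = Mul(s, Mul(-3, Add(-5, s))) = Mul(s, Add(15, Mul(-3, s))))
Mul(Mul(Add(a, 10), Function('F')(3, -1)), -3) = Mul(Mul(Add(-39, 10), Mul(3, -1, Add(5, Mul(-1, -1)))), -3) = Mul(Mul(-29, Mul(3, -1, Add(5, 1))), -3) = Mul(Mul(-29, Mul(3, -1, 6)), -3) = Mul(Mul(-29, -18), -3) = Mul(522, -3) = -1566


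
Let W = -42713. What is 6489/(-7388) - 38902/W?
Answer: 10243319/315563644 ≈ 0.032460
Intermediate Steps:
6489/(-7388) - 38902/W = 6489/(-7388) - 38902/(-42713) = 6489*(-1/7388) - 38902*(-1/42713) = -6489/7388 + 38902/42713 = 10243319/315563644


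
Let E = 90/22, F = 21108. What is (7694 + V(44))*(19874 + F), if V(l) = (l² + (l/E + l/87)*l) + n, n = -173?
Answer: 532274584838/1305 ≈ 4.0787e+8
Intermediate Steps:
E = 45/11 (E = 90*(1/22) = 45/11 ≈ 4.0909)
V(l) = -173 + 1639*l²/1305 (V(l) = (l² + (l/(45/11) + l/87)*l) - 173 = (l² + (l*(11/45) + l*(1/87))*l) - 173 = (l² + (11*l/45 + l/87)*l) - 173 = (l² + (334*l/1305)*l) - 173 = (l² + 334*l²/1305) - 173 = 1639*l²/1305 - 173 = -173 + 1639*l²/1305)
(7694 + V(44))*(19874 + F) = (7694 + (-173 + (1639/1305)*44²))*(19874 + 21108) = (7694 + (-173 + (1639/1305)*1936))*40982 = (7694 + (-173 + 3173104/1305))*40982 = (7694 + 2947339/1305)*40982 = (12988009/1305)*40982 = 532274584838/1305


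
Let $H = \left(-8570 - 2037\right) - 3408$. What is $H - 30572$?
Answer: $-44587$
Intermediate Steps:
$H = -14015$ ($H = -10607 - 3408 = -14015$)
$H - 30572 = -14015 - 30572 = -44587$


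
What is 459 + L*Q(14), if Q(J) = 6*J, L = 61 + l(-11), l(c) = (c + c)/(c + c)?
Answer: 5667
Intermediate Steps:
l(c) = 1 (l(c) = (2*c)/((2*c)) = (2*c)*(1/(2*c)) = 1)
L = 62 (L = 61 + 1 = 62)
459 + L*Q(14) = 459 + 62*(6*14) = 459 + 62*84 = 459 + 5208 = 5667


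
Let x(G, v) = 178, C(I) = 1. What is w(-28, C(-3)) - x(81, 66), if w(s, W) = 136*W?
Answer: -42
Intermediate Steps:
w(-28, C(-3)) - x(81, 66) = 136*1 - 1*178 = 136 - 178 = -42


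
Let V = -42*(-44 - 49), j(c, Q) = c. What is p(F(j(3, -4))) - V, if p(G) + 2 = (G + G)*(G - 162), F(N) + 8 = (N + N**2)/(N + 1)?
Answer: -2238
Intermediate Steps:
F(N) = -8 + (N + N**2)/(1 + N) (F(N) = -8 + (N + N**2)/(N + 1) = -8 + (N + N**2)/(1 + N))
p(G) = -2 + 2*G*(-162 + G) (p(G) = -2 + (G + G)*(G - 162) = -2 + (2*G)*(-162 + G) = -2 + 2*G*(-162 + G))
V = 3906 (V = -42*(-93) = 3906)
p(F(j(3, -4))) - V = (-2 - 324*(-8 + 3) + 2*(-8 + 3)**2) - 1*3906 = (-2 - 324*(-5) + 2*(-5)**2) - 3906 = (-2 + 1620 + 2*25) - 3906 = (-2 + 1620 + 50) - 3906 = 1668 - 3906 = -2238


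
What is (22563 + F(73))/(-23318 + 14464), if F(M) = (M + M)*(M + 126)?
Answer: -51617/8854 ≈ -5.8298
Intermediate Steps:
F(M) = 2*M*(126 + M) (F(M) = (2*M)*(126 + M) = 2*M*(126 + M))
(22563 + F(73))/(-23318 + 14464) = (22563 + 2*73*(126 + 73))/(-23318 + 14464) = (22563 + 2*73*199)/(-8854) = (22563 + 29054)*(-1/8854) = 51617*(-1/8854) = -51617/8854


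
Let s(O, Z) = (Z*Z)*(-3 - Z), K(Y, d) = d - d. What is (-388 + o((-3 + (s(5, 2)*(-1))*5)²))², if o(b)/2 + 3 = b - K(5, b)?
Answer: 339443776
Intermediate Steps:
K(Y, d) = 0
s(O, Z) = Z²*(-3 - Z)
o(b) = -6 + 2*b (o(b) = -6 + 2*(b - 1*0) = -6 + 2*(b + 0) = -6 + 2*b)
(-388 + o((-3 + (s(5, 2)*(-1))*5)²))² = (-388 + (-6 + 2*(-3 + ((2²*(-3 - 1*2))*(-1))*5)²))² = (-388 + (-6 + 2*(-3 + ((4*(-3 - 2))*(-1))*5)²))² = (-388 + (-6 + 2*(-3 + ((4*(-5))*(-1))*5)²))² = (-388 + (-6 + 2*(-3 - 20*(-1)*5)²))² = (-388 + (-6 + 2*(-3 + 20*5)²))² = (-388 + (-6 + 2*(-3 + 100)²))² = (-388 + (-6 + 2*97²))² = (-388 + (-6 + 2*9409))² = (-388 + (-6 + 18818))² = (-388 + 18812)² = 18424² = 339443776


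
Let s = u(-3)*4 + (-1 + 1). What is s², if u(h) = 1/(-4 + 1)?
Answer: 16/9 ≈ 1.7778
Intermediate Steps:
u(h) = -⅓ (u(h) = 1/(-3) = -⅓)
s = -4/3 (s = -⅓*4 + (-1 + 1) = -4/3 + 0 = -4/3 ≈ -1.3333)
s² = (-4/3)² = 16/9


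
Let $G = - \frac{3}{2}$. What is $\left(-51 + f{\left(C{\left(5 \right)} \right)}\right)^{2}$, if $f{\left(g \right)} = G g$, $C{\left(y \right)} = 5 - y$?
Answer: $2601$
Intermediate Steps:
$G = - \frac{3}{2}$ ($G = \left(-3\right) \frac{1}{2} = - \frac{3}{2} \approx -1.5$)
$f{\left(g \right)} = - \frac{3 g}{2}$
$\left(-51 + f{\left(C{\left(5 \right)} \right)}\right)^{2} = \left(-51 - \frac{3 \left(5 - 5\right)}{2}\right)^{2} = \left(-51 - 0\right)^{2} = \left(-51 + 0\right)^{2} = \left(-51\right)^{2} = 2601$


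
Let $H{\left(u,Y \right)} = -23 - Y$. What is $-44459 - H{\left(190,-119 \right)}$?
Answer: $-44555$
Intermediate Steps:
$-44459 - H{\left(190,-119 \right)} = -44459 - \left(-23 - -119\right) = -44459 - \left(-23 + 119\right) = -44459 - 96 = -44555$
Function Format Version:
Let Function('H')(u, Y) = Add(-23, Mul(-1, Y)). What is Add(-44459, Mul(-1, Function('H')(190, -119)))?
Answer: -44555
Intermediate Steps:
Add(-44459, Mul(-1, Function('H')(190, -119))) = Add(-44459, Mul(-1, Add(-23, Mul(-1, -119)))) = Add(-44459, Mul(-1, Add(-23, 119))) = Add(-44459, Mul(-1, 96)) = Add(-44459, -96) = -44555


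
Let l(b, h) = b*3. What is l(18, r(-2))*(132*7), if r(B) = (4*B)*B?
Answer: 49896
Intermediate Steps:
r(B) = 4*B²
l(b, h) = 3*b
l(18, r(-2))*(132*7) = (3*18)*(132*7) = 54*924 = 49896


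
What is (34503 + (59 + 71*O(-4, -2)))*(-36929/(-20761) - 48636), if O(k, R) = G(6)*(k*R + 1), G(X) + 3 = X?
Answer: -36832666349093/20761 ≈ -1.7741e+9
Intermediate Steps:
G(X) = -3 + X
O(k, R) = 3 + 3*R*k (O(k, R) = (-3 + 6)*(k*R + 1) = 3*(R*k + 1) = 3*(1 + R*k) = 3 + 3*R*k)
(34503 + (59 + 71*O(-4, -2)))*(-36929/(-20761) - 48636) = (34503 + (59 + 71*(3 + 3*(-2)*(-4))))*(-36929/(-20761) - 48636) = (34503 + (59 + 71*(3 + 24)))*(-36929*(-1/20761) - 48636) = (34503 + (59 + 71*27))*(36929/20761 - 48636) = (34503 + (59 + 1917))*(-1009695067/20761) = (34503 + 1976)*(-1009695067/20761) = 36479*(-1009695067/20761) = -36832666349093/20761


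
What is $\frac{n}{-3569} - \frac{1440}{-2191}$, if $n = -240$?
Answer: $\frac{5665200}{7819679} \approx 0.72448$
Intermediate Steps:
$\frac{n}{-3569} - \frac{1440}{-2191} = - \frac{240}{-3569} - \frac{1440}{-2191} = \left(-240\right) \left(- \frac{1}{3569}\right) - - \frac{1440}{2191} = \frac{240}{3569} + \frac{1440}{2191} = \frac{5665200}{7819679}$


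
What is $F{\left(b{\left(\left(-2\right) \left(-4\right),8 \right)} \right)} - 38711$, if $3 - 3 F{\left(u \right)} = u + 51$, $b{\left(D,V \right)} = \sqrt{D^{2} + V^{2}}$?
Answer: $-38727 - \frac{8 \sqrt{2}}{3} \approx -38731.0$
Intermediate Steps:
$F{\left(u \right)} = -16 - \frac{u}{3}$ ($F{\left(u \right)} = 1 - \frac{u + 51}{3} = 1 - \frac{51 + u}{3} = 1 - \left(17 + \frac{u}{3}\right) = -16 - \frac{u}{3}$)
$F{\left(b{\left(\left(-2\right) \left(-4\right),8 \right)} \right)} - 38711 = \left(-16 - \frac{\sqrt{\left(\left(-2\right) \left(-4\right)\right)^{2} + 8^{2}}}{3}\right) - 38711 = \left(-16 - \frac{\sqrt{8^{2} + 64}}{3}\right) - 38711 = \left(-16 - \frac{\sqrt{64 + 64}}{3}\right) - 38711 = \left(-16 - \frac{\sqrt{128}}{3}\right) - 38711 = \left(-16 - \frac{8 \sqrt{2}}{3}\right) - 38711 = -38727 - \frac{8 \sqrt{2}}{3}$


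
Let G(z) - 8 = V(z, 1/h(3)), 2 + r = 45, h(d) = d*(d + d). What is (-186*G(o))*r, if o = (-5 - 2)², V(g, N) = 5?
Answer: -103974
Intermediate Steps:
h(d) = 2*d² (h(d) = d*(2*d) = 2*d²)
r = 43 (r = -2 + 45 = 43)
o = 49 (o = (-7)² = 49)
G(z) = 13 (G(z) = 8 + 5 = 13)
(-186*G(o))*r = -186*13*43 = -2418*43 = -103974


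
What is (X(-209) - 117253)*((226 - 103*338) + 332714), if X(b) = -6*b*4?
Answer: -33460767862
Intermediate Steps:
X(b) = -24*b
(X(-209) - 117253)*((226 - 103*338) + 332714) = (-24*(-209) - 117253)*((226 - 103*338) + 332714) = (5016 - 117253)*((226 - 34814) + 332714) = -112237*(-34588 + 332714) = -112237*298126 = -33460767862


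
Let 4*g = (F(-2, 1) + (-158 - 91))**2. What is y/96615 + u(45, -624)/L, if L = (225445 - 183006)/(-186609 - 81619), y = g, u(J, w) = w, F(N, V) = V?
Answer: 16171517831344/4100243985 ≈ 3944.0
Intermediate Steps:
g = 15376 (g = (1 + (-158 - 91))**2/4 = (1 - 249)**2/4 = (1/4)*(-248)**2 = (1/4)*61504 = 15376)
y = 15376
L = -42439/268228 (L = 42439/(-268228) = 42439*(-1/268228) = -42439/268228 ≈ -0.15822)
y/96615 + u(45, -624)/L = 15376/96615 - 624/(-42439/268228) = 15376*(1/96615) - 624*(-268228/42439) = 15376/96615 + 167374272/42439 = 16171517831344/4100243985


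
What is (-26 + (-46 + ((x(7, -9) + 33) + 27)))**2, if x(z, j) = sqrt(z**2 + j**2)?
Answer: (12 - sqrt(130))**2 ≈ 0.35790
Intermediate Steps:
x(z, j) = sqrt(j**2 + z**2)
(-26 + (-46 + ((x(7, -9) + 33) + 27)))**2 = (-26 + (-46 + ((sqrt((-9)**2 + 7**2) + 33) + 27)))**2 = (-26 + (-46 + ((sqrt(81 + 49) + 33) + 27)))**2 = (-26 + (-46 + ((sqrt(130) + 33) + 27)))**2 = (-26 + (-46 + ((33 + sqrt(130)) + 27)))**2 = (-26 + (-46 + (60 + sqrt(130))))**2 = (-26 + (14 + sqrt(130)))**2 = (-12 + sqrt(130))**2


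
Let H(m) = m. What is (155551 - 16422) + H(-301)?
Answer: 138828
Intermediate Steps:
(155551 - 16422) + H(-301) = (155551 - 16422) - 301 = 139129 - 301 = 138828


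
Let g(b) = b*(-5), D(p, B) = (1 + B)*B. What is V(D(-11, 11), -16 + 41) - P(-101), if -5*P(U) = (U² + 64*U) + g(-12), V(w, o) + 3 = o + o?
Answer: 4032/5 ≈ 806.40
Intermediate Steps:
D(p, B) = B*(1 + B)
g(b) = -5*b
V(w, o) = -3 + 2*o (V(w, o) = -3 + (o + o) = -3 + 2*o)
P(U) = -12 - 64*U/5 - U²/5 (P(U) = -((U² + 64*U) - 5*(-12))/5 = -((U² + 64*U) + 60)/5 = -(60 + U² + 64*U)/5 = -12 - 64*U/5 - U²/5)
V(D(-11, 11), -16 + 41) - P(-101) = (-3 + 2*(-16 + 41)) - (-12 - 64/5*(-101) - ⅕*(-101)²) = (-3 + 2*25) - (-12 + 6464/5 - ⅕*10201) = (-3 + 50) - (-12 + 6464/5 - 10201/5) = 47 - 1*(-3797/5) = 47 + 3797/5 = 4032/5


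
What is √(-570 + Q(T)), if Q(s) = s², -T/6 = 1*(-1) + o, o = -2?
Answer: I*√246 ≈ 15.684*I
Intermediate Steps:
T = 18 (T = -6*(1*(-1) - 2) = -6*(-1 - 2) = -6*(-3) = 18)
√(-570 + Q(T)) = √(-570 + 18²) = √(-570 + 324) = √(-246) = I*√246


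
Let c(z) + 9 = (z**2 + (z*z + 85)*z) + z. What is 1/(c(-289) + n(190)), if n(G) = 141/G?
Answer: -190/4574992949 ≈ -4.1530e-8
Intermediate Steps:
c(z) = -9 + z + z**2 + z*(85 + z**2) (c(z) = -9 + ((z**2 + (z*z + 85)*z) + z) = -9 + ((z**2 + (z**2 + 85)*z) + z) = -9 + ((z**2 + (85 + z**2)*z) + z) = -9 + ((z**2 + z*(85 + z**2)) + z) = -9 + (z + z**2 + z*(85 + z**2)) = -9 + z + z**2 + z*(85 + z**2))
1/(c(-289) + n(190)) = 1/((-9 + (-289)**2 + (-289)**3 + 86*(-289)) + 141/190) = 1/((-9 + 83521 - 24137569 - 24854) + 141*(1/190)) = 1/(-24078911 + 141/190) = 1/(-4574992949/190) = -190/4574992949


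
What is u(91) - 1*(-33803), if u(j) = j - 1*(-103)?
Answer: 33997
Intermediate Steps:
u(j) = 103 + j (u(j) = j + 103 = 103 + j)
u(91) - 1*(-33803) = (103 + 91) - 1*(-33803) = 194 + 33803 = 33997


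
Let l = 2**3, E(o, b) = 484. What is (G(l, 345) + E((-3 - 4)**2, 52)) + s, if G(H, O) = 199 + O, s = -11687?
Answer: -10659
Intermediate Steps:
l = 8
(G(l, 345) + E((-3 - 4)**2, 52)) + s = ((199 + 345) + 484) - 11687 = (544 + 484) - 11687 = 1028 - 11687 = -10659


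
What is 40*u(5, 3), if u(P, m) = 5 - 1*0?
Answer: 200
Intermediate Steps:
u(P, m) = 5 (u(P, m) = 5 + 0 = 5)
40*u(5, 3) = 40*5 = 200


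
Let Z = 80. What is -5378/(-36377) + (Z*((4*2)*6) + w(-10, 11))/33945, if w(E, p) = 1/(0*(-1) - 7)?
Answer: 2255670853/8643720855 ≈ 0.26096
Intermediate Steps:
w(E, p) = -1/7 (w(E, p) = 1/(0 - 7) = 1/(-7) = -1/7)
-5378/(-36377) + (Z*((4*2)*6) + w(-10, 11))/33945 = -5378/(-36377) + (80*((4*2)*6) - 1/7)/33945 = -5378*(-1/36377) + (80*(8*6) - 1/7)*(1/33945) = 5378/36377 + (80*48 - 1/7)*(1/33945) = 5378/36377 + (3840 - 1/7)*(1/33945) = 5378/36377 + (26879/7)*(1/33945) = 5378/36377 + 26879/237615 = 2255670853/8643720855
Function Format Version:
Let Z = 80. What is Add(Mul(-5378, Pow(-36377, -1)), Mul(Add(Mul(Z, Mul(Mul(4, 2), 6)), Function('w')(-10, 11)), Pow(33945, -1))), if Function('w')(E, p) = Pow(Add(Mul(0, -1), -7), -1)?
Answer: Rational(2255670853, 8643720855) ≈ 0.26096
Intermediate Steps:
Function('w')(E, p) = Rational(-1, 7) (Function('w')(E, p) = Pow(Add(0, -7), -1) = Pow(-7, -1) = Rational(-1, 7))
Add(Mul(-5378, Pow(-36377, -1)), Mul(Add(Mul(Z, Mul(Mul(4, 2), 6)), Function('w')(-10, 11)), Pow(33945, -1))) = Add(Mul(-5378, Pow(-36377, -1)), Mul(Add(Mul(80, Mul(Mul(4, 2), 6)), Rational(-1, 7)), Pow(33945, -1))) = Add(Mul(-5378, Rational(-1, 36377)), Mul(Add(Mul(80, Mul(8, 6)), Rational(-1, 7)), Rational(1, 33945))) = Add(Rational(5378, 36377), Mul(Add(Mul(80, 48), Rational(-1, 7)), Rational(1, 33945))) = Add(Rational(5378, 36377), Mul(Add(3840, Rational(-1, 7)), Rational(1, 33945))) = Add(Rational(5378, 36377), Mul(Rational(26879, 7), Rational(1, 33945))) = Add(Rational(5378, 36377), Rational(26879, 237615)) = Rational(2255670853, 8643720855)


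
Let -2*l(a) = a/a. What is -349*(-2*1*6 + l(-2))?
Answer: 8725/2 ≈ 4362.5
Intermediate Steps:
l(a) = -½ (l(a) = -a/(2*a) = -½*1 = -½)
-349*(-2*1*6 + l(-2)) = -349*(-2*1*6 - ½) = -349*(-2*6 - ½) = -349*(-12 - ½) = -349*(-25/2) = 8725/2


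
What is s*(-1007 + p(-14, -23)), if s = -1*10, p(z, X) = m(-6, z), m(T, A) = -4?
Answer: 10110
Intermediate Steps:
p(z, X) = -4
s = -10
s*(-1007 + p(-14, -23)) = -10*(-1007 - 4) = -10*(-1011) = 10110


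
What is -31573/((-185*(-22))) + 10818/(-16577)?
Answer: -51583171/6133490 ≈ -8.4101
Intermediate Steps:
-31573/((-185*(-22))) + 10818/(-16577) = -31573/4070 + 10818*(-1/16577) = -31573*1/4070 - 10818/16577 = -31573/4070 - 10818/16577 = -51583171/6133490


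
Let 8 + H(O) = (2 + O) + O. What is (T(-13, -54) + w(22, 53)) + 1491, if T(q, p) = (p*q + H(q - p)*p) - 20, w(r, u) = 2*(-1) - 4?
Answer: -1937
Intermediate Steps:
w(r, u) = -6 (w(r, u) = -2 - 4 = -6)
H(O) = -6 + 2*O (H(O) = -8 + ((2 + O) + O) = -8 + (2 + 2*O) = -6 + 2*O)
T(q, p) = -20 + p*q + p*(-6 - 2*p + 2*q) (T(q, p) = (p*q + (-6 + 2*(q - p))*p) - 20 = (p*q + (-6 + (-2*p + 2*q))*p) - 20 = (p*q + (-6 - 2*p + 2*q)*p) - 20 = (p*q + p*(-6 - 2*p + 2*q)) - 20 = -20 + p*q + p*(-6 - 2*p + 2*q))
(T(-13, -54) + w(22, 53)) + 1491 = ((-20 - 54*(-13) - 2*(-54)*(3 - 54 - 1*(-13))) - 6) + 1491 = ((-20 + 702 - 2*(-54)*(3 - 54 + 13)) - 6) + 1491 = ((-20 + 702 - 2*(-54)*(-38)) - 6) + 1491 = ((-20 + 702 - 4104) - 6) + 1491 = (-3422 - 6) + 1491 = -3428 + 1491 = -1937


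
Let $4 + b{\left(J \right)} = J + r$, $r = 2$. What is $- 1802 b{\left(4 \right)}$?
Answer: $-3604$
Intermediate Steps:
$b{\left(J \right)} = -2 + J$ ($b{\left(J \right)} = -4 + \left(J + 2\right) = -4 + \left(2 + J\right) = -2 + J$)
$- 1802 b{\left(4 \right)} = - 1802 \left(-2 + 4\right) = \left(-1802\right) 2 = -3604$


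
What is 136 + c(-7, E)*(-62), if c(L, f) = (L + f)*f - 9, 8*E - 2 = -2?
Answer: 694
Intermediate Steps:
E = 0 (E = 1/4 + (1/8)*(-2) = 1/4 - 1/4 = 0)
c(L, f) = -9 + f*(L + f) (c(L, f) = f*(L + f) - 9 = -9 + f*(L + f))
136 + c(-7, E)*(-62) = 136 + (-9 + 0**2 - 7*0)*(-62) = 136 + (-9 + 0 + 0)*(-62) = 136 - 9*(-62) = 136 + 558 = 694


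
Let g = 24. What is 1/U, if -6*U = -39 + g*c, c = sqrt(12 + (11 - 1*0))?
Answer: -26/1303 - 16*sqrt(23)/1303 ≈ -0.078844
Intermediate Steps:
c = sqrt(23) (c = sqrt(12 + (11 + 0)) = sqrt(12 + 11) = sqrt(23) ≈ 4.7958)
U = 13/2 - 4*sqrt(23) (U = -(-39 + 24*sqrt(23))/6 = 13/2 - 4*sqrt(23) ≈ -12.683)
1/U = 1/(13/2 - 4*sqrt(23))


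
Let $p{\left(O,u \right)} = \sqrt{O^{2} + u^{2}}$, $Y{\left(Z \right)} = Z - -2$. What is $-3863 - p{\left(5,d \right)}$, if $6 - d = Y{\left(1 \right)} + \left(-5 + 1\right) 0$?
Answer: $-3863 - \sqrt{34} \approx -3868.8$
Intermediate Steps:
$Y{\left(Z \right)} = 2 + Z$ ($Y{\left(Z \right)} = Z + 2 = 2 + Z$)
$d = 3$ ($d = 6 - \left(\left(2 + 1\right) + \left(-5 + 1\right) 0\right) = 6 - \left(3 - 0\right) = 6 - \left(3 + 0\right) = 6 - 3 = 3$)
$-3863 - p{\left(5,d \right)} = -3863 - \sqrt{5^{2} + 3^{2}} = -3863 - \sqrt{25 + 9} = -3863 - \sqrt{34}$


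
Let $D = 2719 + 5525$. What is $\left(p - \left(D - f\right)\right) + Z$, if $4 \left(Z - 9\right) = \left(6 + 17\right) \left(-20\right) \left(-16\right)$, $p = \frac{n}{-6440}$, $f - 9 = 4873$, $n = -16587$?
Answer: $- \frac{9727133}{6440} \approx -1510.4$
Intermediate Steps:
$f = 4882$ ($f = 9 + 4873 = 4882$)
$D = 8244$
$p = \frac{16587}{6440}$ ($p = - \frac{16587}{-6440} = \left(-16587\right) \left(- \frac{1}{6440}\right) = \frac{16587}{6440} \approx 2.5756$)
$Z = 1849$ ($Z = 9 + \frac{\left(6 + 17\right) \left(-20\right) \left(-16\right)}{4} = 9 + \frac{23 \left(-20\right) \left(-16\right)}{4} = 9 + \frac{\left(-460\right) \left(-16\right)}{4} = 9 + \frac{1}{4} \cdot 7360 = 9 + 1840 = 1849$)
$\left(p - \left(D - f\right)\right) + Z = \left(\frac{16587}{6440} + \left(4882 - 8244\right)\right) + 1849 = \left(\frac{16587}{6440} - 3362\right) + 1849 = - \frac{21634693}{6440} + 1849 = - \frac{9727133}{6440}$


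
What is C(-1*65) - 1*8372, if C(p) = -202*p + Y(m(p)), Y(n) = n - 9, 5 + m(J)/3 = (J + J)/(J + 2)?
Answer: 99544/21 ≈ 4740.2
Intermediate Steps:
m(J) = -15 + 6*J/(2 + J) (m(J) = -15 + 3*((J + J)/(J + 2)) = -15 + 3*((2*J)/(2 + J)) = -15 + 3*(2*J/(2 + J)) = -15 + 6*J/(2 + J))
Y(n) = -9 + n
C(p) = -9 - 202*p + 3*(-10 - 3*p)/(2 + p) (C(p) = -202*p + (-9 + 3*(-10 - 3*p)/(2 + p)) = -9 - 202*p + 3*(-10 - 3*p)/(2 + p))
C(-1*65) - 1*8372 = 2*(-24 - (-211)*65 - 101*(-1*65)²)/(2 - 1*65) - 1*8372 = 2*(-24 - 211*(-65) - 101*(-65)²)/(2 - 65) - 8372 = 2*(-24 + 13715 - 101*4225)/(-63) - 8372 = 2*(-1/63)*(-24 + 13715 - 426725) - 8372 = 2*(-1/63)*(-413034) - 8372 = 275356/21 - 8372 = 99544/21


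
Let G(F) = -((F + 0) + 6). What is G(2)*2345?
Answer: -18760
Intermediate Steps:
G(F) = -6 - F (G(F) = -(F + 6) = -(6 + F) = -6 - F)
G(2)*2345 = (-6 - 1*2)*2345 = (-6 - 2)*2345 = -8*2345 = -18760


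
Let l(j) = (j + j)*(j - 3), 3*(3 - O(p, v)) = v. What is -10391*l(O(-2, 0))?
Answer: 0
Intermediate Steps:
O(p, v) = 3 - v/3
l(j) = 2*j*(-3 + j) (l(j) = (2*j)*(-3 + j) = 2*j*(-3 + j))
-10391*l(O(-2, 0)) = -20782*(3 - ⅓*0)*(-3 + (3 - ⅓*0)) = -20782*(3 + 0)*(-3 + (3 + 0)) = -20782*3*(-3 + 3) = -20782*3*0 = -10391*0 = 0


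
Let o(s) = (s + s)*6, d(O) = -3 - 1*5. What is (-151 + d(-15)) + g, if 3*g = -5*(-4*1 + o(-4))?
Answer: -217/3 ≈ -72.333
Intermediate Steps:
d(O) = -8 (d(O) = -3 - 5 = -8)
o(s) = 12*s (o(s) = (2*s)*6 = 12*s)
g = 260/3 (g = (-5*(-4*1 + 12*(-4)))/3 = (-5*(-4 - 48))/3 = (-5*(-52))/3 = (1/3)*260 = 260/3 ≈ 86.667)
(-151 + d(-15)) + g = (-151 - 8) + 260/3 = -159 + 260/3 = -217/3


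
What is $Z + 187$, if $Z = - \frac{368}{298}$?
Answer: $\frac{27679}{149} \approx 185.77$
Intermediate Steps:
$Z = - \frac{184}{149}$ ($Z = \left(-368\right) \frac{1}{298} = - \frac{184}{149} \approx -1.2349$)
$Z + 187 = - \frac{184}{149} + 187 = \frac{27679}{149}$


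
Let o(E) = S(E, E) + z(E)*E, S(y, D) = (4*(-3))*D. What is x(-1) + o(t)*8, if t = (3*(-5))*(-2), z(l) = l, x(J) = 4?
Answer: 4324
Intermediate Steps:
S(y, D) = -12*D
t = 30 (t = -15*(-2) = 30)
o(E) = E² - 12*E (o(E) = -12*E + E*E = -12*E + E² = E² - 12*E)
x(-1) + o(t)*8 = 4 + (30*(-12 + 30))*8 = 4 + (30*18)*8 = 4 + 540*8 = 4 + 4320 = 4324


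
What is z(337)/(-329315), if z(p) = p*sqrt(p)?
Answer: -337*sqrt(337)/329315 ≈ -0.018786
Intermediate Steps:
z(p) = p**(3/2)
z(337)/(-329315) = 337**(3/2)/(-329315) = (337*sqrt(337))*(-1/329315) = -337*sqrt(337)/329315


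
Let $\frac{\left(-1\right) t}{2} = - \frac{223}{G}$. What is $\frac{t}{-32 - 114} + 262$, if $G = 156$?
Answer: $\frac{2983433}{11388} \approx 261.98$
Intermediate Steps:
$t = \frac{223}{78}$ ($t = - 2 \left(- \frac{223}{156}\right) = - 2 \left(\left(-223\right) \frac{1}{156}\right) = \left(-2\right) \left(- \frac{223}{156}\right) = \frac{223}{78} \approx 2.859$)
$\frac{t}{-32 - 114} + 262 = \frac{223}{78 \left(-32 - 114\right)} + 262 = \frac{223}{78 \left(-146\right)} + 262 = \frac{223}{78} \left(- \frac{1}{146}\right) + 262 = - \frac{223}{11388} + 262 = \frac{2983433}{11388}$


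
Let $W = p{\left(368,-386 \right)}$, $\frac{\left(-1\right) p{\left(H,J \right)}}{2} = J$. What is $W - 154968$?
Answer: $-154196$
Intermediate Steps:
$p{\left(H,J \right)} = - 2 J$
$W = 772$ ($W = \left(-2\right) \left(-386\right) = 772$)
$W - 154968 = 772 - 154968 = -154196$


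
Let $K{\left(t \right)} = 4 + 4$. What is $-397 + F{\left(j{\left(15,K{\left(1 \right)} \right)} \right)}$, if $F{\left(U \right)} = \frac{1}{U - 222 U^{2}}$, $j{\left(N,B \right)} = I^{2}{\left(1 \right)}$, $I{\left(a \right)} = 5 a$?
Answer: $- \frac{55073826}{138725} \approx -397.0$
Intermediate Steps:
$K{\left(t \right)} = 8$
$j{\left(N,B \right)} = 25$ ($j{\left(N,B \right)} = \left(5 \cdot 1\right)^{2} = 5^{2} = 25$)
$-397 + F{\left(j{\left(15,K{\left(1 \right)} \right)} \right)} = -397 - \frac{1}{25 \left(-1 + 222 \cdot 25\right)} = -397 - \frac{1}{25 \left(-1 + 5550\right)} = -397 - \frac{1}{25 \cdot 5549} = -397 - \frac{1}{25} \cdot \frac{1}{5549} = -397 - \frac{1}{138725} = - \frac{55073826}{138725}$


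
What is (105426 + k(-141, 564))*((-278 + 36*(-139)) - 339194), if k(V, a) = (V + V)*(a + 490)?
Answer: 66071185752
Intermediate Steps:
k(V, a) = 2*V*(490 + a) (k(V, a) = (2*V)*(490 + a) = 2*V*(490 + a))
(105426 + k(-141, 564))*((-278 + 36*(-139)) - 339194) = (105426 + 2*(-141)*(490 + 564))*((-278 + 36*(-139)) - 339194) = (105426 + 2*(-141)*1054)*((-278 - 5004) - 339194) = (105426 - 297228)*(-5282 - 339194) = -191802*(-344476) = 66071185752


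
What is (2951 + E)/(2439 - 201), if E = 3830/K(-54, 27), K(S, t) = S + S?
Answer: 157439/120852 ≈ 1.3027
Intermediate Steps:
K(S, t) = 2*S
E = -1915/54 (E = 3830/((2*(-54))) = 3830/(-108) = 3830*(-1/108) = -1915/54 ≈ -35.463)
(2951 + E)/(2439 - 201) = (2951 - 1915/54)/(2439 - 201) = (157439/54)/2238 = (157439/54)*(1/2238) = 157439/120852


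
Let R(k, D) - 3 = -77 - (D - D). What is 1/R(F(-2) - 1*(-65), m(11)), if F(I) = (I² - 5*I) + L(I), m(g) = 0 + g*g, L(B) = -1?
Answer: -1/74 ≈ -0.013514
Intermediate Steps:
m(g) = g² (m(g) = 0 + g² = g²)
F(I) = -1 + I² - 5*I (F(I) = (I² - 5*I) - 1 = -1 + I² - 5*I)
R(k, D) = -74 (R(k, D) = 3 + (-77 - (D - D)) = 3 + (-77 - 1*0) = 3 + (-77 + 0) = 3 - 77 = -74)
1/R(F(-2) - 1*(-65), m(11)) = 1/(-74) = -1/74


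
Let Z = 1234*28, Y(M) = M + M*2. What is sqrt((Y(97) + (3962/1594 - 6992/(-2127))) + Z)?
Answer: 2*sqrt(25036817327140083)/1695219 ≈ 186.68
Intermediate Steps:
Y(M) = 3*M (Y(M) = M + 2*M = 3*M)
Z = 34552
sqrt((Y(97) + (3962/1594 - 6992/(-2127))) + Z) = sqrt((3*97 + (3962/1594 - 6992/(-2127))) + 34552) = sqrt((291 + (3962*(1/1594) - 6992*(-1/2127))) + 34552) = sqrt((291 + (1981/797 + 6992/2127)) + 34552) = sqrt((291 + 9786211/1695219) + 34552) = sqrt(503094940/1695219 + 34552) = sqrt(59076301828/1695219) = 2*sqrt(25036817327140083)/1695219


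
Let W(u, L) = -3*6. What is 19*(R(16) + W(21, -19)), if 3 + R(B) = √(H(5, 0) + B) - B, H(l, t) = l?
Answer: -703 + 19*√21 ≈ -615.93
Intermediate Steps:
W(u, L) = -18
R(B) = -3 + √(5 + B) - B (R(B) = -3 + (√(5 + B) - B) = -3 + √(5 + B) - B)
19*(R(16) + W(21, -19)) = 19*((-3 + √(5 + 16) - 1*16) - 18) = 19*((-3 + √21 - 16) - 18) = 19*((-19 + √21) - 18) = 19*(-37 + √21) = -703 + 19*√21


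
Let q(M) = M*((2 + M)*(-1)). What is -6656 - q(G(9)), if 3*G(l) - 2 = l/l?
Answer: -6653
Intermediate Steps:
G(l) = 1 (G(l) = 2/3 + (l/l)/3 = 2/3 + (1/3)*1 = 2/3 + 1/3 = 1)
q(M) = M*(-2 - M)
-6656 - q(G(9)) = -6656 - (-1)*(2 + 1) = -6656 - (-1)*3 = -6656 - 1*(-3) = -6656 + 3 = -6653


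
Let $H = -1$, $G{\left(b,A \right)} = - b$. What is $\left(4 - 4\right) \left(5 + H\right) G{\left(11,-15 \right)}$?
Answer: $0$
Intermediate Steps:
$\left(4 - 4\right) \left(5 + H\right) G{\left(11,-15 \right)} = \left(4 - 4\right) \left(5 - 1\right) \left(\left(-1\right) 11\right) = 0 \cdot 4 \left(-11\right) = 0 \left(-11\right) = 0$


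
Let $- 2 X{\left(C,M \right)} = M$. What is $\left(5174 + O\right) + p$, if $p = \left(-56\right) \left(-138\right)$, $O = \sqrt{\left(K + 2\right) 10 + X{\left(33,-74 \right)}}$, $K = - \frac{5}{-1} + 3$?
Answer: $12902 + \sqrt{137} \approx 12914.0$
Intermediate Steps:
$K = 8$ ($K = \left(-5\right) \left(-1\right) + 3 = 5 + 3 = 8$)
$X{\left(C,M \right)} = - \frac{M}{2}$
$O = \sqrt{137}$ ($O = \sqrt{\left(8 + 2\right) 10 - -37} = \sqrt{10 \cdot 10 + 37} = \sqrt{100 + 37} = \sqrt{137} \approx 11.705$)
$p = 7728$
$\left(5174 + O\right) + p = \left(5174 + \sqrt{137}\right) + 7728 = 12902 + \sqrt{137}$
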